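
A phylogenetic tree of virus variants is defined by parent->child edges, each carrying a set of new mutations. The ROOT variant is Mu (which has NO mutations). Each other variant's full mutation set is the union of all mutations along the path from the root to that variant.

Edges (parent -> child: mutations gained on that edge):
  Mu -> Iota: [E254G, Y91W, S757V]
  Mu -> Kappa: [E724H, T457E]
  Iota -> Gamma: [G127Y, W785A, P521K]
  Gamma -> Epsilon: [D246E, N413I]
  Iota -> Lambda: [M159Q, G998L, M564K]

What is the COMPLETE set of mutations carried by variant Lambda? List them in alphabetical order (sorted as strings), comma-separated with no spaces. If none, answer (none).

At Mu: gained [] -> total []
At Iota: gained ['E254G', 'Y91W', 'S757V'] -> total ['E254G', 'S757V', 'Y91W']
At Lambda: gained ['M159Q', 'G998L', 'M564K'] -> total ['E254G', 'G998L', 'M159Q', 'M564K', 'S757V', 'Y91W']

Answer: E254G,G998L,M159Q,M564K,S757V,Y91W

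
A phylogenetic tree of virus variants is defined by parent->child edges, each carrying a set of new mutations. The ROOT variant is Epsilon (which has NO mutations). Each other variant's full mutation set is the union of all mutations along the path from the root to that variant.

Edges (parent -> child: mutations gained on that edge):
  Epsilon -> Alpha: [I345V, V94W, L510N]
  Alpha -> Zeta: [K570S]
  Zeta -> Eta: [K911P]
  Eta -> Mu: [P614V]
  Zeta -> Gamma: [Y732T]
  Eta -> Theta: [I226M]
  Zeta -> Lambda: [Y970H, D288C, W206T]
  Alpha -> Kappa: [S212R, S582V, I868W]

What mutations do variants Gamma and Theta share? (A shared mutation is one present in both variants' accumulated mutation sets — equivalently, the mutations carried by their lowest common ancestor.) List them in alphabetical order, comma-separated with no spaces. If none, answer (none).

Answer: I345V,K570S,L510N,V94W

Derivation:
Accumulating mutations along path to Gamma:
  At Epsilon: gained [] -> total []
  At Alpha: gained ['I345V', 'V94W', 'L510N'] -> total ['I345V', 'L510N', 'V94W']
  At Zeta: gained ['K570S'] -> total ['I345V', 'K570S', 'L510N', 'V94W']
  At Gamma: gained ['Y732T'] -> total ['I345V', 'K570S', 'L510N', 'V94W', 'Y732T']
Mutations(Gamma) = ['I345V', 'K570S', 'L510N', 'V94W', 'Y732T']
Accumulating mutations along path to Theta:
  At Epsilon: gained [] -> total []
  At Alpha: gained ['I345V', 'V94W', 'L510N'] -> total ['I345V', 'L510N', 'V94W']
  At Zeta: gained ['K570S'] -> total ['I345V', 'K570S', 'L510N', 'V94W']
  At Eta: gained ['K911P'] -> total ['I345V', 'K570S', 'K911P', 'L510N', 'V94W']
  At Theta: gained ['I226M'] -> total ['I226M', 'I345V', 'K570S', 'K911P', 'L510N', 'V94W']
Mutations(Theta) = ['I226M', 'I345V', 'K570S', 'K911P', 'L510N', 'V94W']
Intersection: ['I345V', 'K570S', 'L510N', 'V94W', 'Y732T'] ∩ ['I226M', 'I345V', 'K570S', 'K911P', 'L510N', 'V94W'] = ['I345V', 'K570S', 'L510N', 'V94W']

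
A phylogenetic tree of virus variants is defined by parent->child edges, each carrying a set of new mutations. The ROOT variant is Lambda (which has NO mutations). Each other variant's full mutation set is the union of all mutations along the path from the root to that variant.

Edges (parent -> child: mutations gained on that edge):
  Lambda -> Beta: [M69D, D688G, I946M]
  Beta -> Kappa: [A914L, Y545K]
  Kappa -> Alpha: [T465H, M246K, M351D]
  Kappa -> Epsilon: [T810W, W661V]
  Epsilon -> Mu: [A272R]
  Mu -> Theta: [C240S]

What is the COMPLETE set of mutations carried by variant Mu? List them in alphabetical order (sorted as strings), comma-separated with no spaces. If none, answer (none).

Answer: A272R,A914L,D688G,I946M,M69D,T810W,W661V,Y545K

Derivation:
At Lambda: gained [] -> total []
At Beta: gained ['M69D', 'D688G', 'I946M'] -> total ['D688G', 'I946M', 'M69D']
At Kappa: gained ['A914L', 'Y545K'] -> total ['A914L', 'D688G', 'I946M', 'M69D', 'Y545K']
At Epsilon: gained ['T810W', 'W661V'] -> total ['A914L', 'D688G', 'I946M', 'M69D', 'T810W', 'W661V', 'Y545K']
At Mu: gained ['A272R'] -> total ['A272R', 'A914L', 'D688G', 'I946M', 'M69D', 'T810W', 'W661V', 'Y545K']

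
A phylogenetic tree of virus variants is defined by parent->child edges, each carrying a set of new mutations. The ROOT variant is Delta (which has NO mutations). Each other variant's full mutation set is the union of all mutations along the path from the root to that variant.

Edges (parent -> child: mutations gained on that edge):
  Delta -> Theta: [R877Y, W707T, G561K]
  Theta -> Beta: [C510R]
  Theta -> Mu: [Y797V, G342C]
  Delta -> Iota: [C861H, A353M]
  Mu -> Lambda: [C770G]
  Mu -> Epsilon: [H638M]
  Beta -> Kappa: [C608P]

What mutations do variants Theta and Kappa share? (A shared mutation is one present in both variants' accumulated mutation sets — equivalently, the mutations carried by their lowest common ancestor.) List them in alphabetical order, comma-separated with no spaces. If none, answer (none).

Answer: G561K,R877Y,W707T

Derivation:
Accumulating mutations along path to Theta:
  At Delta: gained [] -> total []
  At Theta: gained ['R877Y', 'W707T', 'G561K'] -> total ['G561K', 'R877Y', 'W707T']
Mutations(Theta) = ['G561K', 'R877Y', 'W707T']
Accumulating mutations along path to Kappa:
  At Delta: gained [] -> total []
  At Theta: gained ['R877Y', 'W707T', 'G561K'] -> total ['G561K', 'R877Y', 'W707T']
  At Beta: gained ['C510R'] -> total ['C510R', 'G561K', 'R877Y', 'W707T']
  At Kappa: gained ['C608P'] -> total ['C510R', 'C608P', 'G561K', 'R877Y', 'W707T']
Mutations(Kappa) = ['C510R', 'C608P', 'G561K', 'R877Y', 'W707T']
Intersection: ['G561K', 'R877Y', 'W707T'] ∩ ['C510R', 'C608P', 'G561K', 'R877Y', 'W707T'] = ['G561K', 'R877Y', 'W707T']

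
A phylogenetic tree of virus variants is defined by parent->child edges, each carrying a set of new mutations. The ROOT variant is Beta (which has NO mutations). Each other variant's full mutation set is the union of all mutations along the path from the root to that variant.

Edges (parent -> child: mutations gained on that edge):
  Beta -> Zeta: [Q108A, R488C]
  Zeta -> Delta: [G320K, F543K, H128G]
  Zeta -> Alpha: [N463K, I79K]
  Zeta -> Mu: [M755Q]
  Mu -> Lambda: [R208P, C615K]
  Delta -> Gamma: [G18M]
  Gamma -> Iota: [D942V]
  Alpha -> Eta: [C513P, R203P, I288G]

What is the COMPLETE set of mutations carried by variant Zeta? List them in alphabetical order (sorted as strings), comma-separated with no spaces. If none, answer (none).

At Beta: gained [] -> total []
At Zeta: gained ['Q108A', 'R488C'] -> total ['Q108A', 'R488C']

Answer: Q108A,R488C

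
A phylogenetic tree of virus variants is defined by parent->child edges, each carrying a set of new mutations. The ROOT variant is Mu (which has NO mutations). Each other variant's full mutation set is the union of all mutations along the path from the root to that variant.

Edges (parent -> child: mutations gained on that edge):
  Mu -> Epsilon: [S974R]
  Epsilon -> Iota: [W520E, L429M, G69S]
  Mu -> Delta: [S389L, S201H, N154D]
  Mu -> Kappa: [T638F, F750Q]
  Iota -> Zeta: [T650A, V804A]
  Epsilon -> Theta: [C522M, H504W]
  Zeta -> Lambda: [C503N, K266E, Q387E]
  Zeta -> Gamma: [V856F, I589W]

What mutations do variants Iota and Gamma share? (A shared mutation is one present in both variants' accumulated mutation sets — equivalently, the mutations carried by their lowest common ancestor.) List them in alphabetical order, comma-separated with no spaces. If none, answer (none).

Accumulating mutations along path to Iota:
  At Mu: gained [] -> total []
  At Epsilon: gained ['S974R'] -> total ['S974R']
  At Iota: gained ['W520E', 'L429M', 'G69S'] -> total ['G69S', 'L429M', 'S974R', 'W520E']
Mutations(Iota) = ['G69S', 'L429M', 'S974R', 'W520E']
Accumulating mutations along path to Gamma:
  At Mu: gained [] -> total []
  At Epsilon: gained ['S974R'] -> total ['S974R']
  At Iota: gained ['W520E', 'L429M', 'G69S'] -> total ['G69S', 'L429M', 'S974R', 'W520E']
  At Zeta: gained ['T650A', 'V804A'] -> total ['G69S', 'L429M', 'S974R', 'T650A', 'V804A', 'W520E']
  At Gamma: gained ['V856F', 'I589W'] -> total ['G69S', 'I589W', 'L429M', 'S974R', 'T650A', 'V804A', 'V856F', 'W520E']
Mutations(Gamma) = ['G69S', 'I589W', 'L429M', 'S974R', 'T650A', 'V804A', 'V856F', 'W520E']
Intersection: ['G69S', 'L429M', 'S974R', 'W520E'] ∩ ['G69S', 'I589W', 'L429M', 'S974R', 'T650A', 'V804A', 'V856F', 'W520E'] = ['G69S', 'L429M', 'S974R', 'W520E']

Answer: G69S,L429M,S974R,W520E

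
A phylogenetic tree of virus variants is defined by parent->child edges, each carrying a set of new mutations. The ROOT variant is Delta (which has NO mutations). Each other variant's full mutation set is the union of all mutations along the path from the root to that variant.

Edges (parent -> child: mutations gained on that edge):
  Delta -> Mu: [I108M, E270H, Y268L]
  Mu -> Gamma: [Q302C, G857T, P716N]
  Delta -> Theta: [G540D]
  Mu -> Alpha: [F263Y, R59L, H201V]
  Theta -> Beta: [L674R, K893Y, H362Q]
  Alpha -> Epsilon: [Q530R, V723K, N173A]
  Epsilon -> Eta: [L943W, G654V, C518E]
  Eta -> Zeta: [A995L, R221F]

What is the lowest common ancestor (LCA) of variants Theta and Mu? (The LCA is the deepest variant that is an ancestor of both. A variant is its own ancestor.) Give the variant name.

Answer: Delta

Derivation:
Path from root to Theta: Delta -> Theta
  ancestors of Theta: {Delta, Theta}
Path from root to Mu: Delta -> Mu
  ancestors of Mu: {Delta, Mu}
Common ancestors: {Delta}
Walk up from Mu: Mu (not in ancestors of Theta), Delta (in ancestors of Theta)
Deepest common ancestor (LCA) = Delta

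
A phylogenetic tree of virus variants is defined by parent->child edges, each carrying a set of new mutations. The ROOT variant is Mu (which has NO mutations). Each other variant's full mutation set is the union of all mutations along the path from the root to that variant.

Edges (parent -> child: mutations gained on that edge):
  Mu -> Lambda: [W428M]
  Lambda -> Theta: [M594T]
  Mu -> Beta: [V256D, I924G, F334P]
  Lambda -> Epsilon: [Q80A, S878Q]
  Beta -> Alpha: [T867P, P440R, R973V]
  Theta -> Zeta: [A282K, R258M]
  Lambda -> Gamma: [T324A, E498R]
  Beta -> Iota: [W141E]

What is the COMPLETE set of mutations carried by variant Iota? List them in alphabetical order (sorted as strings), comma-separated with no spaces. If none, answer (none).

Answer: F334P,I924G,V256D,W141E

Derivation:
At Mu: gained [] -> total []
At Beta: gained ['V256D', 'I924G', 'F334P'] -> total ['F334P', 'I924G', 'V256D']
At Iota: gained ['W141E'] -> total ['F334P', 'I924G', 'V256D', 'W141E']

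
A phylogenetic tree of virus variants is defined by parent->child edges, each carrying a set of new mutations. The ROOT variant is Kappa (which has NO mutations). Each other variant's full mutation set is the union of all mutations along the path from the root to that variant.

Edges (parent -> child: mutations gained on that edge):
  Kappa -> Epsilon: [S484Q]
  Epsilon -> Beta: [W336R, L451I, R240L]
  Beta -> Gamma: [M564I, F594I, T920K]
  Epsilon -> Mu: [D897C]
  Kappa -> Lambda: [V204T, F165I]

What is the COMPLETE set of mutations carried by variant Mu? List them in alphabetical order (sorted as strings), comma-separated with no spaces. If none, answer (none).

Answer: D897C,S484Q

Derivation:
At Kappa: gained [] -> total []
At Epsilon: gained ['S484Q'] -> total ['S484Q']
At Mu: gained ['D897C'] -> total ['D897C', 'S484Q']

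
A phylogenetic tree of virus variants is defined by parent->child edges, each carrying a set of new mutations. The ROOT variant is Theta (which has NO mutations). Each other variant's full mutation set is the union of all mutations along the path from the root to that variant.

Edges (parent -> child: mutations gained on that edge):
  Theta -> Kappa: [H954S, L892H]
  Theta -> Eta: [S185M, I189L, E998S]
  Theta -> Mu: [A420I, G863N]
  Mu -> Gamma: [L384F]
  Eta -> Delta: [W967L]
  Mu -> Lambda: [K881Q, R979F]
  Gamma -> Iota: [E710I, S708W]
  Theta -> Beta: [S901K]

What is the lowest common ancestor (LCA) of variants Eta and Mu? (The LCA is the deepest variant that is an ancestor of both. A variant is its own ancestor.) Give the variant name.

Path from root to Eta: Theta -> Eta
  ancestors of Eta: {Theta, Eta}
Path from root to Mu: Theta -> Mu
  ancestors of Mu: {Theta, Mu}
Common ancestors: {Theta}
Walk up from Mu: Mu (not in ancestors of Eta), Theta (in ancestors of Eta)
Deepest common ancestor (LCA) = Theta

Answer: Theta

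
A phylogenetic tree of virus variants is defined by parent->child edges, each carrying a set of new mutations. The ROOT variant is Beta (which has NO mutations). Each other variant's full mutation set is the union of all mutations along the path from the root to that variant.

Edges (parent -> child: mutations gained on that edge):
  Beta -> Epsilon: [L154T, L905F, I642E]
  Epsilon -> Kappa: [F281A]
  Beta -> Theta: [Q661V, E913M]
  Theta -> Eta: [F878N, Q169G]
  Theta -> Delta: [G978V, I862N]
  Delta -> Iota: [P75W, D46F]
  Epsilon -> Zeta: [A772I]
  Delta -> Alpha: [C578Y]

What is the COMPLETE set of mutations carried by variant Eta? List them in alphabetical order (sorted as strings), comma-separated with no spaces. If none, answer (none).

Answer: E913M,F878N,Q169G,Q661V

Derivation:
At Beta: gained [] -> total []
At Theta: gained ['Q661V', 'E913M'] -> total ['E913M', 'Q661V']
At Eta: gained ['F878N', 'Q169G'] -> total ['E913M', 'F878N', 'Q169G', 'Q661V']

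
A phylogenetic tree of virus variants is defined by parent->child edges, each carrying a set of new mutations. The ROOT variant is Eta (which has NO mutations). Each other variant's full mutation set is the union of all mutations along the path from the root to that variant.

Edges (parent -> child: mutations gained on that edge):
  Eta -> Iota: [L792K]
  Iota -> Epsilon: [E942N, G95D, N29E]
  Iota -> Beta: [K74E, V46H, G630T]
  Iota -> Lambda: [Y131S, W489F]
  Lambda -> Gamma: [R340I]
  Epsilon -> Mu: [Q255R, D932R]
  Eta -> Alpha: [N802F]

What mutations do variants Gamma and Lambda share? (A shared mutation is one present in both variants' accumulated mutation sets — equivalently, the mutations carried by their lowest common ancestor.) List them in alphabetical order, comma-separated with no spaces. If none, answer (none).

Answer: L792K,W489F,Y131S

Derivation:
Accumulating mutations along path to Gamma:
  At Eta: gained [] -> total []
  At Iota: gained ['L792K'] -> total ['L792K']
  At Lambda: gained ['Y131S', 'W489F'] -> total ['L792K', 'W489F', 'Y131S']
  At Gamma: gained ['R340I'] -> total ['L792K', 'R340I', 'W489F', 'Y131S']
Mutations(Gamma) = ['L792K', 'R340I', 'W489F', 'Y131S']
Accumulating mutations along path to Lambda:
  At Eta: gained [] -> total []
  At Iota: gained ['L792K'] -> total ['L792K']
  At Lambda: gained ['Y131S', 'W489F'] -> total ['L792K', 'W489F', 'Y131S']
Mutations(Lambda) = ['L792K', 'W489F', 'Y131S']
Intersection: ['L792K', 'R340I', 'W489F', 'Y131S'] ∩ ['L792K', 'W489F', 'Y131S'] = ['L792K', 'W489F', 'Y131S']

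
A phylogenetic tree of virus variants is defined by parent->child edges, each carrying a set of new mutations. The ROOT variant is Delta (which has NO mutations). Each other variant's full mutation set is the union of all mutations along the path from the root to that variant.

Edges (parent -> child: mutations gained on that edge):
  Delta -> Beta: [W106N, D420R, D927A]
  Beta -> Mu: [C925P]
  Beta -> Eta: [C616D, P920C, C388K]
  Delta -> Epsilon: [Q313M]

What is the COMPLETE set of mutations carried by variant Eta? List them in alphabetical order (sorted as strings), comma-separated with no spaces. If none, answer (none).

At Delta: gained [] -> total []
At Beta: gained ['W106N', 'D420R', 'D927A'] -> total ['D420R', 'D927A', 'W106N']
At Eta: gained ['C616D', 'P920C', 'C388K'] -> total ['C388K', 'C616D', 'D420R', 'D927A', 'P920C', 'W106N']

Answer: C388K,C616D,D420R,D927A,P920C,W106N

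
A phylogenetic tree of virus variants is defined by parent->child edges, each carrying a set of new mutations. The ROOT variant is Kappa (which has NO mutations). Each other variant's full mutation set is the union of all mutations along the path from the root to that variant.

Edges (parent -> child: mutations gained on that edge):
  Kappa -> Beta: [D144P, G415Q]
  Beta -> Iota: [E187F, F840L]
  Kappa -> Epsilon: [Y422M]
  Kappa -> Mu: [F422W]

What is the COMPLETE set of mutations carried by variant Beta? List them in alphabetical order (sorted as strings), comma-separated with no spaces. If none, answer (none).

Answer: D144P,G415Q

Derivation:
At Kappa: gained [] -> total []
At Beta: gained ['D144P', 'G415Q'] -> total ['D144P', 'G415Q']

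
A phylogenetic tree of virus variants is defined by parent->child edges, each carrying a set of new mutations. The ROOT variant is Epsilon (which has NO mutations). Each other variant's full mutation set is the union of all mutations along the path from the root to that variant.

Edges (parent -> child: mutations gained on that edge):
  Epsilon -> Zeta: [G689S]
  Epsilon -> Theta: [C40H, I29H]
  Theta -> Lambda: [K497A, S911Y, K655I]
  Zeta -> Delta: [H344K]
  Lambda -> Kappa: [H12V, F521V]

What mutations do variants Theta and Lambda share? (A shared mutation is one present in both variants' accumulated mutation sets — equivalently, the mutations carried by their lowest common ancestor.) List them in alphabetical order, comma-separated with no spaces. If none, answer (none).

Accumulating mutations along path to Theta:
  At Epsilon: gained [] -> total []
  At Theta: gained ['C40H', 'I29H'] -> total ['C40H', 'I29H']
Mutations(Theta) = ['C40H', 'I29H']
Accumulating mutations along path to Lambda:
  At Epsilon: gained [] -> total []
  At Theta: gained ['C40H', 'I29H'] -> total ['C40H', 'I29H']
  At Lambda: gained ['K497A', 'S911Y', 'K655I'] -> total ['C40H', 'I29H', 'K497A', 'K655I', 'S911Y']
Mutations(Lambda) = ['C40H', 'I29H', 'K497A', 'K655I', 'S911Y']
Intersection: ['C40H', 'I29H'] ∩ ['C40H', 'I29H', 'K497A', 'K655I', 'S911Y'] = ['C40H', 'I29H']

Answer: C40H,I29H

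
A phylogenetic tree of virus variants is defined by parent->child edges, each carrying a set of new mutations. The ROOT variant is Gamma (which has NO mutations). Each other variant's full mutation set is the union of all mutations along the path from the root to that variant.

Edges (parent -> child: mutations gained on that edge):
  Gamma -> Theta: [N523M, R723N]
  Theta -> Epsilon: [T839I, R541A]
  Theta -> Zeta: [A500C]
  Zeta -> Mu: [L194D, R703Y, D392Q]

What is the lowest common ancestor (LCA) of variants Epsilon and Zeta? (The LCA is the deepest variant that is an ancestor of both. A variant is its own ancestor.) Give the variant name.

Answer: Theta

Derivation:
Path from root to Epsilon: Gamma -> Theta -> Epsilon
  ancestors of Epsilon: {Gamma, Theta, Epsilon}
Path from root to Zeta: Gamma -> Theta -> Zeta
  ancestors of Zeta: {Gamma, Theta, Zeta}
Common ancestors: {Gamma, Theta}
Walk up from Zeta: Zeta (not in ancestors of Epsilon), Theta (in ancestors of Epsilon), Gamma (in ancestors of Epsilon)
Deepest common ancestor (LCA) = Theta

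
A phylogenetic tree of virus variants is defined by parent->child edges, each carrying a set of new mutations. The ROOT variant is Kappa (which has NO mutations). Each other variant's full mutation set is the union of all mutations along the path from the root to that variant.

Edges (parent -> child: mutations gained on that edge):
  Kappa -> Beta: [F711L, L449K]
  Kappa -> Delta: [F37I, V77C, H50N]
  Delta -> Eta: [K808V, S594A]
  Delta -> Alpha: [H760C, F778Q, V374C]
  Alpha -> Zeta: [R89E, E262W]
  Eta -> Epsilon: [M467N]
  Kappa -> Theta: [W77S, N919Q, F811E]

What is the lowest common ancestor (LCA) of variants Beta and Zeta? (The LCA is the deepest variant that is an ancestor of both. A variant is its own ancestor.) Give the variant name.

Answer: Kappa

Derivation:
Path from root to Beta: Kappa -> Beta
  ancestors of Beta: {Kappa, Beta}
Path from root to Zeta: Kappa -> Delta -> Alpha -> Zeta
  ancestors of Zeta: {Kappa, Delta, Alpha, Zeta}
Common ancestors: {Kappa}
Walk up from Zeta: Zeta (not in ancestors of Beta), Alpha (not in ancestors of Beta), Delta (not in ancestors of Beta), Kappa (in ancestors of Beta)
Deepest common ancestor (LCA) = Kappa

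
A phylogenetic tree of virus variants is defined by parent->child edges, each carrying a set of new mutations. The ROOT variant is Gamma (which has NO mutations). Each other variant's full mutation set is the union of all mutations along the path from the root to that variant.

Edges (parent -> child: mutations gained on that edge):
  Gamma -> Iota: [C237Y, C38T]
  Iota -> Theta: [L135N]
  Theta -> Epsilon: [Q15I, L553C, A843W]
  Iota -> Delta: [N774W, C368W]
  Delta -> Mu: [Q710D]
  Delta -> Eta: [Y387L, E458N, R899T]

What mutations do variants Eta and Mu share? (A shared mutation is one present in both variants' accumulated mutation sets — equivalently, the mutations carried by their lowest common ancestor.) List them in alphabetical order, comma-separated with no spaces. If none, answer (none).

Accumulating mutations along path to Eta:
  At Gamma: gained [] -> total []
  At Iota: gained ['C237Y', 'C38T'] -> total ['C237Y', 'C38T']
  At Delta: gained ['N774W', 'C368W'] -> total ['C237Y', 'C368W', 'C38T', 'N774W']
  At Eta: gained ['Y387L', 'E458N', 'R899T'] -> total ['C237Y', 'C368W', 'C38T', 'E458N', 'N774W', 'R899T', 'Y387L']
Mutations(Eta) = ['C237Y', 'C368W', 'C38T', 'E458N', 'N774W', 'R899T', 'Y387L']
Accumulating mutations along path to Mu:
  At Gamma: gained [] -> total []
  At Iota: gained ['C237Y', 'C38T'] -> total ['C237Y', 'C38T']
  At Delta: gained ['N774W', 'C368W'] -> total ['C237Y', 'C368W', 'C38T', 'N774W']
  At Mu: gained ['Q710D'] -> total ['C237Y', 'C368W', 'C38T', 'N774W', 'Q710D']
Mutations(Mu) = ['C237Y', 'C368W', 'C38T', 'N774W', 'Q710D']
Intersection: ['C237Y', 'C368W', 'C38T', 'E458N', 'N774W', 'R899T', 'Y387L'] ∩ ['C237Y', 'C368W', 'C38T', 'N774W', 'Q710D'] = ['C237Y', 'C368W', 'C38T', 'N774W']

Answer: C237Y,C368W,C38T,N774W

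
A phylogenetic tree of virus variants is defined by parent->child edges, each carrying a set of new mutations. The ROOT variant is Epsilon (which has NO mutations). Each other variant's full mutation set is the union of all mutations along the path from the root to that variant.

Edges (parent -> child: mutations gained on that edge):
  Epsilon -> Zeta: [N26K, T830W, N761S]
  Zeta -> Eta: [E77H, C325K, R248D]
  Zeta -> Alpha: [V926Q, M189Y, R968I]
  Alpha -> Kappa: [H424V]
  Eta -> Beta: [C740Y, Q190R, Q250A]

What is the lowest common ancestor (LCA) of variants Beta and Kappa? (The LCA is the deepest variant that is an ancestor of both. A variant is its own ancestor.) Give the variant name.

Path from root to Beta: Epsilon -> Zeta -> Eta -> Beta
  ancestors of Beta: {Epsilon, Zeta, Eta, Beta}
Path from root to Kappa: Epsilon -> Zeta -> Alpha -> Kappa
  ancestors of Kappa: {Epsilon, Zeta, Alpha, Kappa}
Common ancestors: {Epsilon, Zeta}
Walk up from Kappa: Kappa (not in ancestors of Beta), Alpha (not in ancestors of Beta), Zeta (in ancestors of Beta), Epsilon (in ancestors of Beta)
Deepest common ancestor (LCA) = Zeta

Answer: Zeta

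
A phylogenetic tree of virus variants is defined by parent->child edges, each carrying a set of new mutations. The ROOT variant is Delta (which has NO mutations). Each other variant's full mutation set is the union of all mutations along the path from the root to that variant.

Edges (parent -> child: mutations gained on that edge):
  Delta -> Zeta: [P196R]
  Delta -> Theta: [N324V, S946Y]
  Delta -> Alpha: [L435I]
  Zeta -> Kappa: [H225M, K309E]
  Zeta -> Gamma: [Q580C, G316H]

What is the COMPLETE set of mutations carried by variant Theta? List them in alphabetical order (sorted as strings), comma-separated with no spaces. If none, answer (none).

Answer: N324V,S946Y

Derivation:
At Delta: gained [] -> total []
At Theta: gained ['N324V', 'S946Y'] -> total ['N324V', 'S946Y']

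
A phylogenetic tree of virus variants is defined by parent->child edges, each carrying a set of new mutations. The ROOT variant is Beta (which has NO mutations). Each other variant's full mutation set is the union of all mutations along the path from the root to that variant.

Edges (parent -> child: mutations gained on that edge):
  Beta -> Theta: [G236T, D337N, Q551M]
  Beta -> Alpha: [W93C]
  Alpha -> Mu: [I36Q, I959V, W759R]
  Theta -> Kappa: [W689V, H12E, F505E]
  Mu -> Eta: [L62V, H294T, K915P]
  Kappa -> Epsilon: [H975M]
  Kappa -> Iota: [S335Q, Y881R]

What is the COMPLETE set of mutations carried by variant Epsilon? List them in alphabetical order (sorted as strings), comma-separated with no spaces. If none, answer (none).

At Beta: gained [] -> total []
At Theta: gained ['G236T', 'D337N', 'Q551M'] -> total ['D337N', 'G236T', 'Q551M']
At Kappa: gained ['W689V', 'H12E', 'F505E'] -> total ['D337N', 'F505E', 'G236T', 'H12E', 'Q551M', 'W689V']
At Epsilon: gained ['H975M'] -> total ['D337N', 'F505E', 'G236T', 'H12E', 'H975M', 'Q551M', 'W689V']

Answer: D337N,F505E,G236T,H12E,H975M,Q551M,W689V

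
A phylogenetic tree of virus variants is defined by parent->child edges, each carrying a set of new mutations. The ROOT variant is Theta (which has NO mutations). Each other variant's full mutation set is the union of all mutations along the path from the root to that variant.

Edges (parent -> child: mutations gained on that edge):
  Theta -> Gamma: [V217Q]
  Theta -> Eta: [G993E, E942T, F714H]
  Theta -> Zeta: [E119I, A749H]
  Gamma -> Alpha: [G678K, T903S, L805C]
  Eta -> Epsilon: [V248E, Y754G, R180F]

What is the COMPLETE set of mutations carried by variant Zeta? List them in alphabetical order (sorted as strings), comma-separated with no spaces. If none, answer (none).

At Theta: gained [] -> total []
At Zeta: gained ['E119I', 'A749H'] -> total ['A749H', 'E119I']

Answer: A749H,E119I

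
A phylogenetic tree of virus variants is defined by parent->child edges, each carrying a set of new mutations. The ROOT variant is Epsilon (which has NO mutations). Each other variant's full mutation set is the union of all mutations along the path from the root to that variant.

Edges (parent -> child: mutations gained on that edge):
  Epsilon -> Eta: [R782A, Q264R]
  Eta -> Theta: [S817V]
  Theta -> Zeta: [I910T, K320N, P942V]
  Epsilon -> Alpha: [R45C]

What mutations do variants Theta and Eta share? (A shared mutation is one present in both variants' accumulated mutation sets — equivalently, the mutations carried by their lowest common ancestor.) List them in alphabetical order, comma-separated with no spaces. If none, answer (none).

Answer: Q264R,R782A

Derivation:
Accumulating mutations along path to Theta:
  At Epsilon: gained [] -> total []
  At Eta: gained ['R782A', 'Q264R'] -> total ['Q264R', 'R782A']
  At Theta: gained ['S817V'] -> total ['Q264R', 'R782A', 'S817V']
Mutations(Theta) = ['Q264R', 'R782A', 'S817V']
Accumulating mutations along path to Eta:
  At Epsilon: gained [] -> total []
  At Eta: gained ['R782A', 'Q264R'] -> total ['Q264R', 'R782A']
Mutations(Eta) = ['Q264R', 'R782A']
Intersection: ['Q264R', 'R782A', 'S817V'] ∩ ['Q264R', 'R782A'] = ['Q264R', 'R782A']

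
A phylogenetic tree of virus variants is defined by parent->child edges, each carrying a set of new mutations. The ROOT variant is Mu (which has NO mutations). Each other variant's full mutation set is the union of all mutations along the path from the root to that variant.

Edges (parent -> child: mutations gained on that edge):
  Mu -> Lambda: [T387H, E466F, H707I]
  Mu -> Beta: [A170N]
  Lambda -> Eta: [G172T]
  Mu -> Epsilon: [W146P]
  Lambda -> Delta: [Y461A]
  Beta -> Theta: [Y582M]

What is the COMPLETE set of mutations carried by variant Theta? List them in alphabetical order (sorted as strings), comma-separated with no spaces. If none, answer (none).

Answer: A170N,Y582M

Derivation:
At Mu: gained [] -> total []
At Beta: gained ['A170N'] -> total ['A170N']
At Theta: gained ['Y582M'] -> total ['A170N', 'Y582M']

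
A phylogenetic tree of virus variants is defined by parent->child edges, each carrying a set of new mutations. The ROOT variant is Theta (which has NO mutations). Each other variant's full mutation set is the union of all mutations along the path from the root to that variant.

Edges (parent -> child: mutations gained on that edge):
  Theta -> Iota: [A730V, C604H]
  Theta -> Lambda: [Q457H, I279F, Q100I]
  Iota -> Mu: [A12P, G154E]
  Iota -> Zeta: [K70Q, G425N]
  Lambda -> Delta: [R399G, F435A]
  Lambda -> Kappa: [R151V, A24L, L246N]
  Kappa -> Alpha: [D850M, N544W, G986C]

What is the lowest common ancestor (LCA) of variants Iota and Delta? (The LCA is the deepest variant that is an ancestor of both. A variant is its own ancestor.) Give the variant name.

Path from root to Iota: Theta -> Iota
  ancestors of Iota: {Theta, Iota}
Path from root to Delta: Theta -> Lambda -> Delta
  ancestors of Delta: {Theta, Lambda, Delta}
Common ancestors: {Theta}
Walk up from Delta: Delta (not in ancestors of Iota), Lambda (not in ancestors of Iota), Theta (in ancestors of Iota)
Deepest common ancestor (LCA) = Theta

Answer: Theta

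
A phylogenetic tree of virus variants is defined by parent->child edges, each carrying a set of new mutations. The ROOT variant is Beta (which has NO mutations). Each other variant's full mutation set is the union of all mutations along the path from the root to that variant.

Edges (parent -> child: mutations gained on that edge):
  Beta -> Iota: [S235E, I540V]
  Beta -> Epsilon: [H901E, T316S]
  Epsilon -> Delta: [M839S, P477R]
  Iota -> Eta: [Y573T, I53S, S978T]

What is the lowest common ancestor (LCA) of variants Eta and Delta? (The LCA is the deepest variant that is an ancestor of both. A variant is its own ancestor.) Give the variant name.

Answer: Beta

Derivation:
Path from root to Eta: Beta -> Iota -> Eta
  ancestors of Eta: {Beta, Iota, Eta}
Path from root to Delta: Beta -> Epsilon -> Delta
  ancestors of Delta: {Beta, Epsilon, Delta}
Common ancestors: {Beta}
Walk up from Delta: Delta (not in ancestors of Eta), Epsilon (not in ancestors of Eta), Beta (in ancestors of Eta)
Deepest common ancestor (LCA) = Beta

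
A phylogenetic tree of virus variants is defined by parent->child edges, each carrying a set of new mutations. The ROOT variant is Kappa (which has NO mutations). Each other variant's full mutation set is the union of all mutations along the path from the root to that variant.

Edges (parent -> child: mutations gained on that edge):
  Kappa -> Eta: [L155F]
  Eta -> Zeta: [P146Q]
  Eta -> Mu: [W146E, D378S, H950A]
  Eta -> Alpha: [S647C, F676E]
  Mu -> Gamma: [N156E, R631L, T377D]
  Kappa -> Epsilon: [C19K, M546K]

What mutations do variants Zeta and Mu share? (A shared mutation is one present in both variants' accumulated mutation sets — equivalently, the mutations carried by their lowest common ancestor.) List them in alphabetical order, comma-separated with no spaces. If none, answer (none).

Answer: L155F

Derivation:
Accumulating mutations along path to Zeta:
  At Kappa: gained [] -> total []
  At Eta: gained ['L155F'] -> total ['L155F']
  At Zeta: gained ['P146Q'] -> total ['L155F', 'P146Q']
Mutations(Zeta) = ['L155F', 'P146Q']
Accumulating mutations along path to Mu:
  At Kappa: gained [] -> total []
  At Eta: gained ['L155F'] -> total ['L155F']
  At Mu: gained ['W146E', 'D378S', 'H950A'] -> total ['D378S', 'H950A', 'L155F', 'W146E']
Mutations(Mu) = ['D378S', 'H950A', 'L155F', 'W146E']
Intersection: ['L155F', 'P146Q'] ∩ ['D378S', 'H950A', 'L155F', 'W146E'] = ['L155F']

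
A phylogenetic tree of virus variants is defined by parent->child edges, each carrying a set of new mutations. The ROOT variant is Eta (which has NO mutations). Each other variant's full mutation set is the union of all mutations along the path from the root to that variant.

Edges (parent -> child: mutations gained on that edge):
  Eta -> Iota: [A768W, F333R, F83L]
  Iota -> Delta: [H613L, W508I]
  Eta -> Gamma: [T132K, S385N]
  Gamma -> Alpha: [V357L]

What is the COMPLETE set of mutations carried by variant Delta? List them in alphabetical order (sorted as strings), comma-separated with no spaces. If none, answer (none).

Answer: A768W,F333R,F83L,H613L,W508I

Derivation:
At Eta: gained [] -> total []
At Iota: gained ['A768W', 'F333R', 'F83L'] -> total ['A768W', 'F333R', 'F83L']
At Delta: gained ['H613L', 'W508I'] -> total ['A768W', 'F333R', 'F83L', 'H613L', 'W508I']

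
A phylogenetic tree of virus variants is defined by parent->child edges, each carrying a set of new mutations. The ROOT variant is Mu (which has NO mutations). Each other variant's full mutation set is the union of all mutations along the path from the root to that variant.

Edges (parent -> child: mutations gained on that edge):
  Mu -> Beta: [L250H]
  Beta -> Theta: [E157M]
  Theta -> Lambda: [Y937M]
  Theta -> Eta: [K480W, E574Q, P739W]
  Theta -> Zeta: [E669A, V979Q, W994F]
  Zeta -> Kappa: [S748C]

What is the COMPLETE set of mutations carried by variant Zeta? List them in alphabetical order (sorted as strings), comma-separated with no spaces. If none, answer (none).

Answer: E157M,E669A,L250H,V979Q,W994F

Derivation:
At Mu: gained [] -> total []
At Beta: gained ['L250H'] -> total ['L250H']
At Theta: gained ['E157M'] -> total ['E157M', 'L250H']
At Zeta: gained ['E669A', 'V979Q', 'W994F'] -> total ['E157M', 'E669A', 'L250H', 'V979Q', 'W994F']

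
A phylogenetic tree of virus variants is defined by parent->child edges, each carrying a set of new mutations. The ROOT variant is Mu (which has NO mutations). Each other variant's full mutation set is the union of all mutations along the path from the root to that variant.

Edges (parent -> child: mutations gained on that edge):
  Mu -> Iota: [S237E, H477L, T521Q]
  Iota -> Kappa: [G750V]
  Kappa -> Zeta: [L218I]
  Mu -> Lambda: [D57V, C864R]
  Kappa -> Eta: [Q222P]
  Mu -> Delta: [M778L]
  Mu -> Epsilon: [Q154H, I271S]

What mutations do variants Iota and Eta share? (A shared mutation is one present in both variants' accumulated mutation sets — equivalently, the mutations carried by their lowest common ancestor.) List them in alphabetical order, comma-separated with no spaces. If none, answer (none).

Accumulating mutations along path to Iota:
  At Mu: gained [] -> total []
  At Iota: gained ['S237E', 'H477L', 'T521Q'] -> total ['H477L', 'S237E', 'T521Q']
Mutations(Iota) = ['H477L', 'S237E', 'T521Q']
Accumulating mutations along path to Eta:
  At Mu: gained [] -> total []
  At Iota: gained ['S237E', 'H477L', 'T521Q'] -> total ['H477L', 'S237E', 'T521Q']
  At Kappa: gained ['G750V'] -> total ['G750V', 'H477L', 'S237E', 'T521Q']
  At Eta: gained ['Q222P'] -> total ['G750V', 'H477L', 'Q222P', 'S237E', 'T521Q']
Mutations(Eta) = ['G750V', 'H477L', 'Q222P', 'S237E', 'T521Q']
Intersection: ['H477L', 'S237E', 'T521Q'] ∩ ['G750V', 'H477L', 'Q222P', 'S237E', 'T521Q'] = ['H477L', 'S237E', 'T521Q']

Answer: H477L,S237E,T521Q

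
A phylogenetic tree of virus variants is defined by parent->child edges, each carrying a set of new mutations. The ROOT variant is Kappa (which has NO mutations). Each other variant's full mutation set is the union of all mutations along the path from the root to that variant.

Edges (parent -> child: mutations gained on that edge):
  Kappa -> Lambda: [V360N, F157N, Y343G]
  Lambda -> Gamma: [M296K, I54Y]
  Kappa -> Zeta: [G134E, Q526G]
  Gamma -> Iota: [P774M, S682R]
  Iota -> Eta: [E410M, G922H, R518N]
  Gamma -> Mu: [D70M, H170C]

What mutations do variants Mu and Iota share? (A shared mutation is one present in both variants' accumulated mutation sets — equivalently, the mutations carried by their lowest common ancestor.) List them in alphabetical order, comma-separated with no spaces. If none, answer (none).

Accumulating mutations along path to Mu:
  At Kappa: gained [] -> total []
  At Lambda: gained ['V360N', 'F157N', 'Y343G'] -> total ['F157N', 'V360N', 'Y343G']
  At Gamma: gained ['M296K', 'I54Y'] -> total ['F157N', 'I54Y', 'M296K', 'V360N', 'Y343G']
  At Mu: gained ['D70M', 'H170C'] -> total ['D70M', 'F157N', 'H170C', 'I54Y', 'M296K', 'V360N', 'Y343G']
Mutations(Mu) = ['D70M', 'F157N', 'H170C', 'I54Y', 'M296K', 'V360N', 'Y343G']
Accumulating mutations along path to Iota:
  At Kappa: gained [] -> total []
  At Lambda: gained ['V360N', 'F157N', 'Y343G'] -> total ['F157N', 'V360N', 'Y343G']
  At Gamma: gained ['M296K', 'I54Y'] -> total ['F157N', 'I54Y', 'M296K', 'V360N', 'Y343G']
  At Iota: gained ['P774M', 'S682R'] -> total ['F157N', 'I54Y', 'M296K', 'P774M', 'S682R', 'V360N', 'Y343G']
Mutations(Iota) = ['F157N', 'I54Y', 'M296K', 'P774M', 'S682R', 'V360N', 'Y343G']
Intersection: ['D70M', 'F157N', 'H170C', 'I54Y', 'M296K', 'V360N', 'Y343G'] ∩ ['F157N', 'I54Y', 'M296K', 'P774M', 'S682R', 'V360N', 'Y343G'] = ['F157N', 'I54Y', 'M296K', 'V360N', 'Y343G']

Answer: F157N,I54Y,M296K,V360N,Y343G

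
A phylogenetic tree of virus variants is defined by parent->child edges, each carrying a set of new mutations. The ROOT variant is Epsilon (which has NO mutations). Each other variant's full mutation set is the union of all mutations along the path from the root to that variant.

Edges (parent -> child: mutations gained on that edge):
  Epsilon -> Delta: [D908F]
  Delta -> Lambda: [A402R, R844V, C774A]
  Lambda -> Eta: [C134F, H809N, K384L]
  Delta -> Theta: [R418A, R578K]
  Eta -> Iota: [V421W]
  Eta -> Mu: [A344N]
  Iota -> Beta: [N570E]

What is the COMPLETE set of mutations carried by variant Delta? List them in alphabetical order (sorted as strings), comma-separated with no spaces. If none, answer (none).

At Epsilon: gained [] -> total []
At Delta: gained ['D908F'] -> total ['D908F']

Answer: D908F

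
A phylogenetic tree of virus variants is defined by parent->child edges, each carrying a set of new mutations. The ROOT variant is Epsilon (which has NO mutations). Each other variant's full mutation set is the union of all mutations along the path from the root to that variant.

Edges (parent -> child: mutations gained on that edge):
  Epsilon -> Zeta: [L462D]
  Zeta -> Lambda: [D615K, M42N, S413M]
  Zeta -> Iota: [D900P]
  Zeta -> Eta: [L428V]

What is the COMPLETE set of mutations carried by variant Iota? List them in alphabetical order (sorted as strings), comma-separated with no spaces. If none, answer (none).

Answer: D900P,L462D

Derivation:
At Epsilon: gained [] -> total []
At Zeta: gained ['L462D'] -> total ['L462D']
At Iota: gained ['D900P'] -> total ['D900P', 'L462D']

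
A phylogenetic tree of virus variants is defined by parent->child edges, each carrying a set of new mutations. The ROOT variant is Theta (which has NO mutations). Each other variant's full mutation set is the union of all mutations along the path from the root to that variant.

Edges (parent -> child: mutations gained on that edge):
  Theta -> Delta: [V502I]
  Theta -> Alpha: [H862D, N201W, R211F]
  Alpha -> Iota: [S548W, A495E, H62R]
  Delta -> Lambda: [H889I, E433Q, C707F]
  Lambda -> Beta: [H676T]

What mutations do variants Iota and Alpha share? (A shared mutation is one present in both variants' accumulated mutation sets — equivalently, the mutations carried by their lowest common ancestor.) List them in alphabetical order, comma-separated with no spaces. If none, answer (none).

Answer: H862D,N201W,R211F

Derivation:
Accumulating mutations along path to Iota:
  At Theta: gained [] -> total []
  At Alpha: gained ['H862D', 'N201W', 'R211F'] -> total ['H862D', 'N201W', 'R211F']
  At Iota: gained ['S548W', 'A495E', 'H62R'] -> total ['A495E', 'H62R', 'H862D', 'N201W', 'R211F', 'S548W']
Mutations(Iota) = ['A495E', 'H62R', 'H862D', 'N201W', 'R211F', 'S548W']
Accumulating mutations along path to Alpha:
  At Theta: gained [] -> total []
  At Alpha: gained ['H862D', 'N201W', 'R211F'] -> total ['H862D', 'N201W', 'R211F']
Mutations(Alpha) = ['H862D', 'N201W', 'R211F']
Intersection: ['A495E', 'H62R', 'H862D', 'N201W', 'R211F', 'S548W'] ∩ ['H862D', 'N201W', 'R211F'] = ['H862D', 'N201W', 'R211F']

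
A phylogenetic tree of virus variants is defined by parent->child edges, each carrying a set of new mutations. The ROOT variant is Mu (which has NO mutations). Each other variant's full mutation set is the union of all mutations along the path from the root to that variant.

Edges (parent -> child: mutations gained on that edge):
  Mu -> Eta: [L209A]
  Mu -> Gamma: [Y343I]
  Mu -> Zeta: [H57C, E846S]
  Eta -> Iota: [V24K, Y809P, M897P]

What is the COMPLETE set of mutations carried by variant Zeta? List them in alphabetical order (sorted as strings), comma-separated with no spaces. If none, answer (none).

Answer: E846S,H57C

Derivation:
At Mu: gained [] -> total []
At Zeta: gained ['H57C', 'E846S'] -> total ['E846S', 'H57C']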